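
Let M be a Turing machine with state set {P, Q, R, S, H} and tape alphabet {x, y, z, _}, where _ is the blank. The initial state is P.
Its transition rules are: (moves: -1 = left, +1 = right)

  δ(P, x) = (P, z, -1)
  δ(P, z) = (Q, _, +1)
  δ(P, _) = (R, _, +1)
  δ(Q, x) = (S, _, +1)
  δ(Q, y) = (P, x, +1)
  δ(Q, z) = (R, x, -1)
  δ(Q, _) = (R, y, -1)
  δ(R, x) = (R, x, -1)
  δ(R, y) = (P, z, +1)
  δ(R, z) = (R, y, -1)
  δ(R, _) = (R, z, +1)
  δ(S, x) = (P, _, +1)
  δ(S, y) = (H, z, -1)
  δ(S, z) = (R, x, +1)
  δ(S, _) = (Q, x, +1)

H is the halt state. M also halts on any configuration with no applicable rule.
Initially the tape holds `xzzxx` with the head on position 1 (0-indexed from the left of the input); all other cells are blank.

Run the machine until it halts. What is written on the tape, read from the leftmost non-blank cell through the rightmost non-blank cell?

P | ___x[z]zxx   read z → write _, move +1, go to Q
Q | ___x_[z]xx   read z → write x, move -1, go to R
R | ___x[_]xxx   read _ → write z, move +1, go to R
R | ___xz[x]xx   read x → write x, move -1, go to R
R | ___x[z]xxx   read z → write y, move -1, go to R
R | ___[x]yxxx   read x → write x, move -1, go to R
R | __[_]xyxxx   read _ → write z, move +1, go to R
R | __z[x]yxxx   read x → write x, move -1, go to R
R | __[z]xyxxx   read z → write y, move -1, go to R
R | _[_]yxyxxx   read _ → write z, move +1, go to R
R | _z[y]xyxxx   read y → write z, move +1, go to P
P | _zz[x]yxxx   read x → write z, move -1, go to P
P | _z[z]zyxxx   read z → write _, move +1, go to Q
Q | _z_[z]yxxx   read z → write x, move -1, go to R
R | _z[_]xyxxx   read _ → write z, move +1, go to R
R | _zz[x]yxxx   read x → write x, move -1, go to R
R | _z[z]xyxxx   read z → write y, move -1, go to R
R | _[z]yxyxxx   read z → write y, move -1, go to R
R | [_]yyxyxxx   read _ → write z, move +1, go to R
R | z[y]yxyxxx   read y → write z, move +1, go to P
P | zz[y]xyxxx
The non-blank tape span at halt is zzyxyxxx.

zzyxyxxx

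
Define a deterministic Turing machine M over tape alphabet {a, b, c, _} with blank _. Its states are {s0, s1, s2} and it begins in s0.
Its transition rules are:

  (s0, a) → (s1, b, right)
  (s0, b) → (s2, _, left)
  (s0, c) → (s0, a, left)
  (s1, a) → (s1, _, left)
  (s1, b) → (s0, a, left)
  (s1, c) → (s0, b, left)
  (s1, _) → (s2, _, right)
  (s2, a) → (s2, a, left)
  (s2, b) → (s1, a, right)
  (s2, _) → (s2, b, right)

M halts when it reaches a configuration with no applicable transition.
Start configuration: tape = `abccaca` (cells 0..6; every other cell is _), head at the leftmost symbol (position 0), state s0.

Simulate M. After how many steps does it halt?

s0 | __[a]bccaca   read a → write b, move right, go to s1
s1 | __b[b]ccaca   read b → write a, move left, go to s0
s0 | __[b]accaca   read b → write _, move left, go to s2
s2 | _[_]_accaca   read _ → write b, move right, go to s2
s2 | _b[_]accaca   read _ → write b, move right, go to s2
s2 | _bb[a]ccaca   read a → write a, move left, go to s2
s2 | _b[b]accaca   read b → write a, move right, go to s1
s1 | _ba[a]ccaca   read a → write _, move left, go to s1
s1 | _b[a]_ccaca   read a → write _, move left, go to s1
s1 | _[b]__ccaca   read b → write a, move left, go to s0
s0 | [_]a__ccaca
M halts after 10 transitions.

10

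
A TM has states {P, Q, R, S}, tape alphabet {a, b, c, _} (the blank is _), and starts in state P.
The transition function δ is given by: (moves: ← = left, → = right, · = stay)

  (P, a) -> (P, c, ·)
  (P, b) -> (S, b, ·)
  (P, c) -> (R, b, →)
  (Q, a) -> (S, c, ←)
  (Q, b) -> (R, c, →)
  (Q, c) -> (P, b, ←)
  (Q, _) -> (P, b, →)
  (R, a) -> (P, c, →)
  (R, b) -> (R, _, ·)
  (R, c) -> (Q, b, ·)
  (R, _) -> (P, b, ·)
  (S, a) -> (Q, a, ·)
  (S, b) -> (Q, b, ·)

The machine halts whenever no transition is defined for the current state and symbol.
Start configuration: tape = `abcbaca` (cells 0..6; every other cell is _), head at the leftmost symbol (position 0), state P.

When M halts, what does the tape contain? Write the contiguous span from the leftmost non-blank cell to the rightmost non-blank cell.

bccccbc

state=P head=0 tape=[a]bcbaca_   (P,a)→(P,c,·)
state=P head=0 tape=[c]bcbaca_   (P,c)→(R,b,→)
state=R head=1 tape=b[b]cbaca_   (R,b)→(R,_,·)
state=R head=1 tape=b[_]cbaca_   (R,_)→(P,b,·)
state=P head=1 tape=b[b]cbaca_   (P,b)→(S,b,·)
state=S head=1 tape=b[b]cbaca_   (S,b)→(Q,b,·)
state=Q head=1 tape=b[b]cbaca_   (Q,b)→(R,c,→)
state=R head=2 tape=bc[c]baca_   (R,c)→(Q,b,·)
state=Q head=2 tape=bc[b]baca_   (Q,b)→(R,c,→)
state=R head=3 tape=bcc[b]aca_   (R,b)→(R,_,·)
state=R head=3 tape=bcc[_]aca_   (R,_)→(P,b,·)
state=P head=3 tape=bcc[b]aca_   (P,b)→(S,b,·)
state=S head=3 tape=bcc[b]aca_   (S,b)→(Q,b,·)
state=Q head=3 tape=bcc[b]aca_   (Q,b)→(R,c,→)
state=R head=4 tape=bccc[a]ca_   (R,a)→(P,c,→)
state=P head=5 tape=bcccc[c]a_   (P,c)→(R,b,→)
state=R head=6 tape=bccccb[a]_   (R,a)→(P,c,→)
state=P head=7 tape=bccccbc[_]
The non-blank tape span at halt is bccccbc.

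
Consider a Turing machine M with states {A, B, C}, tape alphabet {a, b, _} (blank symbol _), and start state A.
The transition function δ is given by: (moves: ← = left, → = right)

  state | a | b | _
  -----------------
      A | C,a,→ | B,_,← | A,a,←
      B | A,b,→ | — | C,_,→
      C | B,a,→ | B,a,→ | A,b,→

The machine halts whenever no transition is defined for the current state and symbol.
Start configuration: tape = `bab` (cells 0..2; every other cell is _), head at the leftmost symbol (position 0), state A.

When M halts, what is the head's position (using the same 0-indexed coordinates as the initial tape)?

4

A | _[b]ab_____   read b → write _, move ←, go to B
B | [_]_ab_____   read _ → write _, move →, go to C
C | _[_]ab_____   read _ → write b, move →, go to A
A | _b[a]b_____   read a → write a, move →, go to C
C | _ba[b]_____   read b → write a, move →, go to B
B | _baa[_]____   read _ → write _, move →, go to C
C | _baa_[_]___   read _ → write b, move →, go to A
A | _baa_b[_]__   read _ → write a, move ←, go to A
A | _baa_[b]a__   read b → write _, move ←, go to B
B | _baa[_]_a__   read _ → write _, move →, go to C
C | _baa_[_]a__   read _ → write b, move →, go to A
A | _baa_b[a]__   read a → write a, move →, go to C
C | _baa_ba[_]_   read _ → write b, move →, go to A
A | _baa_bab[_]   read _ → write a, move ←, go to A
A | _baa_ba[b]a   read b → write _, move ←, go to B
B | _baa_b[a]_a   read a → write b, move →, go to A
A | _baa_bb[_]a   read _ → write a, move ←, go to A
A | _baa_b[b]aa   read b → write _, move ←, go to B
B | _baa_[b]_aa
At halt the head is at cell 4.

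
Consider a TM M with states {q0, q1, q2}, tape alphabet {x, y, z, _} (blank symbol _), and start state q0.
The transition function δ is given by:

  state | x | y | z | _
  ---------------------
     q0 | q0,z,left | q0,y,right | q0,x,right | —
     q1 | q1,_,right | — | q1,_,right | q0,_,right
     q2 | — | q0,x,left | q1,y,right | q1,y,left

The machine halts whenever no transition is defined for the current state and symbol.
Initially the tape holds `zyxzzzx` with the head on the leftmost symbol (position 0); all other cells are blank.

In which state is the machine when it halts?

q0 | [z]yxzzzx_   read z → write x, move right, go to q0
q0 | x[y]xzzzx_   read y → write y, move right, go to q0
q0 | xy[x]zzzx_   read x → write z, move left, go to q0
q0 | x[y]zzzzx_   read y → write y, move right, go to q0
q0 | xy[z]zzzx_   read z → write x, move right, go to q0
q0 | xyx[z]zzx_   read z → write x, move right, go to q0
q0 | xyxx[z]zx_   read z → write x, move right, go to q0
q0 | xyxxx[z]x_   read z → write x, move right, go to q0
q0 | xyxxxx[x]_   read x → write z, move left, go to q0
q0 | xyxxx[x]z_   read x → write z, move left, go to q0
q0 | xyxx[x]zz_   read x → write z, move left, go to q0
q0 | xyx[x]zzz_   read x → write z, move left, go to q0
q0 | xy[x]zzzz_   read x → write z, move left, go to q0
q0 | x[y]zzzzz_   read y → write y, move right, go to q0
q0 | xy[z]zzzz_   read z → write x, move right, go to q0
q0 | xyx[z]zzz_   read z → write x, move right, go to q0
q0 | xyxx[z]zz_   read z → write x, move right, go to q0
q0 | xyxxx[z]z_   read z → write x, move right, go to q0
q0 | xyxxxx[z]_   read z → write x, move right, go to q0
q0 | xyxxxxx[_]
No transition is defined for (q0, _); M halts in state q0.

q0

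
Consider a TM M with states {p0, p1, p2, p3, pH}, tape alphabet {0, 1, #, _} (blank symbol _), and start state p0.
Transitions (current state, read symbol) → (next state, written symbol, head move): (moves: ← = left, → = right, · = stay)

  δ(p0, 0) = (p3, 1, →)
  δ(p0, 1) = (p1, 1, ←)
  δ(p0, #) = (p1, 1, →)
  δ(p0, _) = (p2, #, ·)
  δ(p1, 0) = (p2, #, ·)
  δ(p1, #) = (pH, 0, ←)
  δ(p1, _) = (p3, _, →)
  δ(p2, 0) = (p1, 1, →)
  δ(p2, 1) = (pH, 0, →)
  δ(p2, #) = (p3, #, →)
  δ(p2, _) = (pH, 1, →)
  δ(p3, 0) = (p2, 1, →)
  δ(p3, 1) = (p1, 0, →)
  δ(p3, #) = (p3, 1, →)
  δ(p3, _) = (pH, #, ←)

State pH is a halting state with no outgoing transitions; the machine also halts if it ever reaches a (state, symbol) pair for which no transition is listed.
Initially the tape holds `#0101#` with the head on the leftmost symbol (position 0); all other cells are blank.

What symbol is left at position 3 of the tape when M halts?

p0 | [#]0101#   read # → write 1, move →, go to p1
p1 | 1[0]101#   read 0 → write #, move ·, go to p2
p2 | 1[#]101#   read # → write #, move →, go to p3
p3 | 1#[1]01#   read 1 → write 0, move →, go to p1
p1 | 1#0[0]1#   read 0 → write #, move ·, go to p2
p2 | 1#0[#]1#   read # → write #, move →, go to p3
p3 | 1#0#[1]#   read 1 → write 0, move →, go to p1
p1 | 1#0#0[#]   read # → write 0, move ←, go to pH
pH | 1#0#[0]0
Cell 3 holds # when M halts.

#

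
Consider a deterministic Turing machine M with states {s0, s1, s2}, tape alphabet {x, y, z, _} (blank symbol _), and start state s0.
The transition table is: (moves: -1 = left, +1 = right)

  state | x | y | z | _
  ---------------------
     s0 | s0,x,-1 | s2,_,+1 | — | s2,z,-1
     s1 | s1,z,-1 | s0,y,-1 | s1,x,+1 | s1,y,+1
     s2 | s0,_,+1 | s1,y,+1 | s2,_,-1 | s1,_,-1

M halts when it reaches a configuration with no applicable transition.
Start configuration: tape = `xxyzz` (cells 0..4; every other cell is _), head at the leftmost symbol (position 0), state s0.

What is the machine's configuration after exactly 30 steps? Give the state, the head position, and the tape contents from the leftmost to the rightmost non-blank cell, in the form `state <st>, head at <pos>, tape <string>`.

state s1, head at -2, tape y_y__zzyzz

state=s0 head=0 tape=_____[x]xyzz   (s0,x)→(s0,x,-1)
state=s0 head=-1 tape=____[_]xxyzz   (s0,_)→(s2,z,-1)
state=s2 head=-2 tape=___[_]zxxyzz   (s2,_)→(s1,_,-1)
state=s1 head=-3 tape=__[_]_zxxyzz   (s1,_)→(s1,y,+1)
state=s1 head=-2 tape=__y[_]zxxyzz   (s1,_)→(s1,y,+1)
state=s1 head=-1 tape=__yy[z]xxyzz   (s1,z)→(s1,x,+1)
state=s1 head=0 tape=__yyx[x]xyzz   (s1,x)→(s1,z,-1)
state=s1 head=-1 tape=__yy[x]zxyzz   (s1,x)→(s1,z,-1)
state=s1 head=-2 tape=__y[y]zzxyzz   (s1,y)→(s0,y,-1)
state=s0 head=-3 tape=__[y]yzzxyzz   (s0,y)→(s2,_,+1)
state=s2 head=-2 tape=___[y]zzxyzz   (s2,y)→(s1,y,+1)
state=s1 head=-1 tape=___y[z]zxyzz   (s1,z)→(s1,x,+1)
state=s1 head=0 tape=___yx[z]xyzz   (s1,z)→(s1,x,+1)
state=s1 head=1 tape=___yxx[x]yzz   (s1,x)→(s1,z,-1)
state=s1 head=0 tape=___yx[x]zyzz   (s1,x)→(s1,z,-1)
state=s1 head=-1 tape=___y[x]zzyzz   (s1,x)→(s1,z,-1)
state=s1 head=-2 tape=___[y]zzzyzz   (s1,y)→(s0,y,-1)
state=s0 head=-3 tape=__[_]yzzzyzz   (s0,_)→(s2,z,-1)
state=s2 head=-4 tape=_[_]zyzzzyzz   (s2,_)→(s1,_,-1)
state=s1 head=-5 tape=[_]_zyzzzyzz   (s1,_)→(s1,y,+1)
state=s1 head=-4 tape=y[_]zyzzzyzz   (s1,_)→(s1,y,+1)
state=s1 head=-3 tape=yy[z]yzzzyzz   (s1,z)→(s1,x,+1)
state=s1 head=-2 tape=yyx[y]zzzyzz   (s1,y)→(s0,y,-1)
state=s0 head=-3 tape=yy[x]yzzzyzz   (s0,x)→(s0,x,-1)
state=s0 head=-4 tape=y[y]xyzzzyzz   (s0,y)→(s2,_,+1)
state=s2 head=-3 tape=y_[x]yzzzyzz   (s2,x)→(s0,_,+1)
state=s0 head=-2 tape=y__[y]zzzyzz   (s0,y)→(s2,_,+1)
state=s2 head=-1 tape=y___[z]zzyzz   (s2,z)→(s2,_,-1)
state=s2 head=-2 tape=y__[_]_zzyzz   (s2,_)→(s1,_,-1)
state=s1 head=-3 tape=y_[_]__zzyzz   (s1,_)→(s1,y,+1)
state=s1 head=-2 tape=y_y[_]_zzyzz
After 30 steps: state s1, head at -2, tape y_y__zzyzz.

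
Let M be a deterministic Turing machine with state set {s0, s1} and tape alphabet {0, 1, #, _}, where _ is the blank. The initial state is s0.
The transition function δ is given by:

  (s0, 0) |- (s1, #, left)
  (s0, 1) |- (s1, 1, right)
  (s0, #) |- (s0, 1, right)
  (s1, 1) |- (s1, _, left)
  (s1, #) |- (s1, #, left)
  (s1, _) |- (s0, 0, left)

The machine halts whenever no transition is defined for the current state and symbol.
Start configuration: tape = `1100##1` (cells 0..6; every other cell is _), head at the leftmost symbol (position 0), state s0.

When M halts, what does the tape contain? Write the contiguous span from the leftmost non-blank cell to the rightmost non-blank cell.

s0 | __[1]100##1   read 1 → write 1, move right, go to s1
s1 | __1[1]00##1   read 1 → write _, move left, go to s1
s1 | __[1]_00##1   read 1 → write _, move left, go to s1
s1 | _[_]__00##1   read _ → write 0, move left, go to s0
s0 | [_]0__00##1
The non-blank tape span at halt is 0__00##1.

0__00##1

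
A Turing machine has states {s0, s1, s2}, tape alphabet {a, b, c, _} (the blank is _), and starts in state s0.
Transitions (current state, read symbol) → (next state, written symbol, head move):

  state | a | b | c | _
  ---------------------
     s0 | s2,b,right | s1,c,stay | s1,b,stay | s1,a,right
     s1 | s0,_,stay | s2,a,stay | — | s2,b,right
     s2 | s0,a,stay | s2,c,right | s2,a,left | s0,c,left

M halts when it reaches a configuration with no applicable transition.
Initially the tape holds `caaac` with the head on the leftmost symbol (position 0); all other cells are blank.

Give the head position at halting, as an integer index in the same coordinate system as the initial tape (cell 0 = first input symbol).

4

state=s0 head=0 tape=[c]aaac_   (s0,c)→(s1,b,stay)
state=s1 head=0 tape=[b]aaac_   (s1,b)→(s2,a,stay)
state=s2 head=0 tape=[a]aaac_   (s2,a)→(s0,a,stay)
state=s0 head=0 tape=[a]aaac_   (s0,a)→(s2,b,right)
state=s2 head=1 tape=b[a]aac_   (s2,a)→(s0,a,stay)
state=s0 head=1 tape=b[a]aac_   (s0,a)→(s2,b,right)
state=s2 head=2 tape=bb[a]ac_   (s2,a)→(s0,a,stay)
state=s0 head=2 tape=bb[a]ac_   (s0,a)→(s2,b,right)
state=s2 head=3 tape=bbb[a]c_   (s2,a)→(s0,a,stay)
state=s0 head=3 tape=bbb[a]c_   (s0,a)→(s2,b,right)
state=s2 head=4 tape=bbbb[c]_   (s2,c)→(s2,a,left)
state=s2 head=3 tape=bbb[b]a_   (s2,b)→(s2,c,right)
state=s2 head=4 tape=bbbc[a]_   (s2,a)→(s0,a,stay)
state=s0 head=4 tape=bbbc[a]_   (s0,a)→(s2,b,right)
state=s2 head=5 tape=bbbcb[_]   (s2,_)→(s0,c,left)
state=s0 head=4 tape=bbbc[b]c   (s0,b)→(s1,c,stay)
state=s1 head=4 tape=bbbc[c]c
At halt the head is at cell 4.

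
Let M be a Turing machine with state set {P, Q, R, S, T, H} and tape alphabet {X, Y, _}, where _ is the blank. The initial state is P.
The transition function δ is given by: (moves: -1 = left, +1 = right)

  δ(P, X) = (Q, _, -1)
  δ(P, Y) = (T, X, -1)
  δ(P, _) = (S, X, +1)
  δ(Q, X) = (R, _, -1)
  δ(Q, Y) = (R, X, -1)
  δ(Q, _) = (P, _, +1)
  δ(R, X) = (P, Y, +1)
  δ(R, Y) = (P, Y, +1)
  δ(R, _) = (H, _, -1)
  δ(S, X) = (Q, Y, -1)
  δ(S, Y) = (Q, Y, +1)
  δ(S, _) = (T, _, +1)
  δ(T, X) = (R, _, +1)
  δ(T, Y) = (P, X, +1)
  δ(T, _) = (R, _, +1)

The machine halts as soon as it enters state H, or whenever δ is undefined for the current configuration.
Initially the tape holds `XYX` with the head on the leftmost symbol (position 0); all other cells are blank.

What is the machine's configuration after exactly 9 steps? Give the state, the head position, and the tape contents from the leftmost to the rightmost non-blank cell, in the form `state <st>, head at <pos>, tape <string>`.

state R, head at 5, tape XYX

P | _[X]YX___   read X → write _, move -1, go to Q
Q | [_]_YX___   read _ → write _, move +1, go to P
P | _[_]YX___   read _ → write X, move +1, go to S
S | _X[Y]X___   read Y → write Y, move +1, go to Q
Q | _XY[X]___   read X → write _, move -1, go to R
R | _X[Y]____   read Y → write Y, move +1, go to P
P | _XY[_]___   read _ → write X, move +1, go to S
S | _XYX[_]__   read _ → write _, move +1, go to T
T | _XYX_[_]_   read _ → write _, move +1, go to R
R | _XYX__[_]
After 9 steps: state R, head at 5, tape XYX.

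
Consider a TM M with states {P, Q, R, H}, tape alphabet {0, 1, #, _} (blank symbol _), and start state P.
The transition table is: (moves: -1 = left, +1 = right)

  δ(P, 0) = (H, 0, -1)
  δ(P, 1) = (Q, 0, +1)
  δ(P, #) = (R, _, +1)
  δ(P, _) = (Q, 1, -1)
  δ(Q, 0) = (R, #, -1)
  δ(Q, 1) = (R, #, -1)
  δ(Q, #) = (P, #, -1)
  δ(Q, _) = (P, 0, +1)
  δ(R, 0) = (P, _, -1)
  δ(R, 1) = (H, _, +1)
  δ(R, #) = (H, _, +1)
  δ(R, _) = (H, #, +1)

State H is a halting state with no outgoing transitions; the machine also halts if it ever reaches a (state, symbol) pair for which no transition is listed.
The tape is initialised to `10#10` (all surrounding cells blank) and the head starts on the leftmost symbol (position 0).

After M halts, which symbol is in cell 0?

state=P head=0 tape=__[1]0#10   (P,1)→(Q,0,+1)
state=Q head=1 tape=__0[0]#10   (Q,0)→(R,#,-1)
state=R head=0 tape=__[0]##10   (R,0)→(P,_,-1)
state=P head=-1 tape=_[_]_##10   (P,_)→(Q,1,-1)
state=Q head=-2 tape=[_]1_##10   (Q,_)→(P,0,+1)
state=P head=-1 tape=0[1]_##10   (P,1)→(Q,0,+1)
state=Q head=0 tape=00[_]##10   (Q,_)→(P,0,+1)
state=P head=1 tape=000[#]#10   (P,#)→(R,_,+1)
state=R head=2 tape=000_[#]10   (R,#)→(H,_,+1)
state=H head=3 tape=000__[1]0
Cell 0 holds 0 when M halts.

0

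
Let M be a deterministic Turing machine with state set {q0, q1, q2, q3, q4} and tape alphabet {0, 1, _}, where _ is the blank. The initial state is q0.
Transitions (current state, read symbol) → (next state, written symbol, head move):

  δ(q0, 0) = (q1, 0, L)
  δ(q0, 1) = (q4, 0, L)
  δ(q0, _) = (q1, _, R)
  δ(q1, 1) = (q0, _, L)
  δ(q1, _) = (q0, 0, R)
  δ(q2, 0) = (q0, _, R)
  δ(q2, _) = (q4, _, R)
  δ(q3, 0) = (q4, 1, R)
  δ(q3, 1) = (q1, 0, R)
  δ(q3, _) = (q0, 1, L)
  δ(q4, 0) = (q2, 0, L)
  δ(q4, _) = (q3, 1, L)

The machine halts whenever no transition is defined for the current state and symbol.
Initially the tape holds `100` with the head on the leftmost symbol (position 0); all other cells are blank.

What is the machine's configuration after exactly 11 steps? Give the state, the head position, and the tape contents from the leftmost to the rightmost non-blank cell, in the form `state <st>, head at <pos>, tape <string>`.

state q2, head at -3, tape 00000

state=q0 head=0 tape=___[1]00   (q0,1)→(q4,0,L)
state=q4 head=-1 tape=__[_]000   (q4,_)→(q3,1,L)
state=q3 head=-2 tape=_[_]1000   (q3,_)→(q0,1,L)
state=q0 head=-3 tape=[_]11000   (q0,_)→(q1,_,R)
state=q1 head=-2 tape=_[1]1000   (q1,1)→(q0,_,L)
state=q0 head=-3 tape=[_]_1000   (q0,_)→(q1,_,R)
state=q1 head=-2 tape=_[_]1000   (q1,_)→(q0,0,R)
state=q0 head=-1 tape=_0[1]000   (q0,1)→(q4,0,L)
state=q4 head=-2 tape=_[0]0000   (q4,0)→(q2,0,L)
state=q2 head=-3 tape=[_]00000   (q2,_)→(q4,_,R)
state=q4 head=-2 tape=_[0]0000   (q4,0)→(q2,0,L)
state=q2 head=-3 tape=[_]00000
After 11 steps: state q2, head at -3, tape 00000.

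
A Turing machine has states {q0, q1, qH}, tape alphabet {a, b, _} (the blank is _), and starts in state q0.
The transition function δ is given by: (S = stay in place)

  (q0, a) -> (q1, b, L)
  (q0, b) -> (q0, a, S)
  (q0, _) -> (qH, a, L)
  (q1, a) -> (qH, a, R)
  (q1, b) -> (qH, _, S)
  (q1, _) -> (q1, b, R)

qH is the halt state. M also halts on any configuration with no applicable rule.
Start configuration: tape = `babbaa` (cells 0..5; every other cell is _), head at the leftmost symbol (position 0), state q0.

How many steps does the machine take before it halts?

state=q0 head=0 tape=_[b]abbaa   (q0,b)→(q0,a,S)
state=q0 head=0 tape=_[a]abbaa   (q0,a)→(q1,b,L)
state=q1 head=-1 tape=[_]babbaa   (q1,_)→(q1,b,R)
state=q1 head=0 tape=b[b]abbaa   (q1,b)→(qH,_,S)
state=qH head=0 tape=b[_]abbaa
M halts after 4 transitions.

4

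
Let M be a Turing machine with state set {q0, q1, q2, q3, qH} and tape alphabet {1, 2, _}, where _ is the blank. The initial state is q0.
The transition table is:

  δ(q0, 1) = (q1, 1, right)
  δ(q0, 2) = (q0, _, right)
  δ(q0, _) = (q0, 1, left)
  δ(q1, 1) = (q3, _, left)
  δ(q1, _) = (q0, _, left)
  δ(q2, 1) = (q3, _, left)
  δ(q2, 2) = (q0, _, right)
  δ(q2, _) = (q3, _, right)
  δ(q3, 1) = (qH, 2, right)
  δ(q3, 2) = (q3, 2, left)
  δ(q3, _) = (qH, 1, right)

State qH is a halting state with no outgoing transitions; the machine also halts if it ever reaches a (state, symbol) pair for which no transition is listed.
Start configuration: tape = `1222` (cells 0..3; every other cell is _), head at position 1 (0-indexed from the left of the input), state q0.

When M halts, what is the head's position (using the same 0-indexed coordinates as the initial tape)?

state=q0 head=1 tape=1[2]22_   (q0,2)→(q0,_,right)
state=q0 head=2 tape=1_[2]2_   (q0,2)→(q0,_,right)
state=q0 head=3 tape=1__[2]_   (q0,2)→(q0,_,right)
state=q0 head=4 tape=1___[_]   (q0,_)→(q0,1,left)
state=q0 head=3 tape=1__[_]1   (q0,_)→(q0,1,left)
state=q0 head=2 tape=1_[_]11   (q0,_)→(q0,1,left)
state=q0 head=1 tape=1[_]111   (q0,_)→(q0,1,left)
state=q0 head=0 tape=[1]1111   (q0,1)→(q1,1,right)
state=q1 head=1 tape=1[1]111   (q1,1)→(q3,_,left)
state=q3 head=0 tape=[1]_111   (q3,1)→(qH,2,right)
state=qH head=1 tape=2[_]111
At halt the head is at cell 1.

1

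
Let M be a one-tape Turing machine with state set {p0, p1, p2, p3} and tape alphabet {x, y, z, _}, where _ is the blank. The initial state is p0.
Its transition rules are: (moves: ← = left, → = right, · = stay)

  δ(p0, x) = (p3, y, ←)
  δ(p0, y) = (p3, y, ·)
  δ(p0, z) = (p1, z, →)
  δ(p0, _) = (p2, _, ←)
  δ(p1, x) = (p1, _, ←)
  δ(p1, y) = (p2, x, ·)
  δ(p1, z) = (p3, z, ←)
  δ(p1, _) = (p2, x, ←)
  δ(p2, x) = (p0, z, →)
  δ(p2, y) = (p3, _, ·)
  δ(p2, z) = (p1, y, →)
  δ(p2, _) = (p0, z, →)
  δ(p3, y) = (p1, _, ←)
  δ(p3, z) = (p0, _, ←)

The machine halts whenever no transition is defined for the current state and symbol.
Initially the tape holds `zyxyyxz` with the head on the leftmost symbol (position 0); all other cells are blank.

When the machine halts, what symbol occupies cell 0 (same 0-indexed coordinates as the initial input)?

state=p0 head=0 tape=[z]yxyyxz   (p0,z)→(p1,z,→)
state=p1 head=1 tape=z[y]xyyxz   (p1,y)→(p2,x,·)
state=p2 head=1 tape=z[x]xyyxz   (p2,x)→(p0,z,→)
state=p0 head=2 tape=zz[x]yyxz   (p0,x)→(p3,y,←)
state=p3 head=1 tape=z[z]yyyxz   (p3,z)→(p0,_,←)
state=p0 head=0 tape=[z]_yyyxz   (p0,z)→(p1,z,→)
state=p1 head=1 tape=z[_]yyyxz   (p1,_)→(p2,x,←)
state=p2 head=0 tape=[z]xyyyxz   (p2,z)→(p1,y,→)
state=p1 head=1 tape=y[x]yyyxz   (p1,x)→(p1,_,←)
state=p1 head=0 tape=[y]_yyyxz   (p1,y)→(p2,x,·)
state=p2 head=0 tape=[x]_yyyxz   (p2,x)→(p0,z,→)
state=p0 head=1 tape=z[_]yyyxz   (p0,_)→(p2,_,←)
state=p2 head=0 tape=[z]_yyyxz   (p2,z)→(p1,y,→)
state=p1 head=1 tape=y[_]yyyxz   (p1,_)→(p2,x,←)
state=p2 head=0 tape=[y]xyyyxz   (p2,y)→(p3,_,·)
state=p3 head=0 tape=[_]xyyyxz
Cell 0 holds _ when M halts.

_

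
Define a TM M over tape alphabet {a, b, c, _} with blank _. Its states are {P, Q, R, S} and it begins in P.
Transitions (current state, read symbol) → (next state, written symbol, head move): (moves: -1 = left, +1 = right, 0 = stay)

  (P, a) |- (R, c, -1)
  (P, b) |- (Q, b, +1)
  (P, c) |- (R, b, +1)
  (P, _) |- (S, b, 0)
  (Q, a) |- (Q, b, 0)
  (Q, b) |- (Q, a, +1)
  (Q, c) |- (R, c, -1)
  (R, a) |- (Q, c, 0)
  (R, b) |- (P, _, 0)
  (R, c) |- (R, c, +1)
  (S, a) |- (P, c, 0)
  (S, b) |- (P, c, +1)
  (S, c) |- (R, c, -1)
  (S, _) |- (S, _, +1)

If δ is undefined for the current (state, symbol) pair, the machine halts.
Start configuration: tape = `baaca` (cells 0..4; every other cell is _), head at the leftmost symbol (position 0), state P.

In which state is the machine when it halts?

state=P head=0 tape=[b]aaca_   (P,b)→(Q,b,+1)
state=Q head=1 tape=b[a]aca_   (Q,a)→(Q,b,0)
state=Q head=1 tape=b[b]aca_   (Q,b)→(Q,a,+1)
state=Q head=2 tape=ba[a]ca_   (Q,a)→(Q,b,0)
state=Q head=2 tape=ba[b]ca_   (Q,b)→(Q,a,+1)
state=Q head=3 tape=baa[c]a_   (Q,c)→(R,c,-1)
state=R head=2 tape=ba[a]ca_   (R,a)→(Q,c,0)
state=Q head=2 tape=ba[c]ca_   (Q,c)→(R,c,-1)
state=R head=1 tape=b[a]cca_   (R,a)→(Q,c,0)
state=Q head=1 tape=b[c]cca_   (Q,c)→(R,c,-1)
state=R head=0 tape=[b]ccca_   (R,b)→(P,_,0)
state=P head=0 tape=[_]ccca_   (P,_)→(S,b,0)
state=S head=0 tape=[b]ccca_   (S,b)→(P,c,+1)
state=P head=1 tape=c[c]cca_   (P,c)→(R,b,+1)
state=R head=2 tape=cb[c]ca_   (R,c)→(R,c,+1)
state=R head=3 tape=cbc[c]a_   (R,c)→(R,c,+1)
state=R head=4 tape=cbcc[a]_   (R,a)→(Q,c,0)
state=Q head=4 tape=cbcc[c]_   (Q,c)→(R,c,-1)
state=R head=3 tape=cbc[c]c_   (R,c)→(R,c,+1)
state=R head=4 tape=cbcc[c]_   (R,c)→(R,c,+1)
state=R head=5 tape=cbccc[_]
No transition is defined for (R, _); M halts in state R.

R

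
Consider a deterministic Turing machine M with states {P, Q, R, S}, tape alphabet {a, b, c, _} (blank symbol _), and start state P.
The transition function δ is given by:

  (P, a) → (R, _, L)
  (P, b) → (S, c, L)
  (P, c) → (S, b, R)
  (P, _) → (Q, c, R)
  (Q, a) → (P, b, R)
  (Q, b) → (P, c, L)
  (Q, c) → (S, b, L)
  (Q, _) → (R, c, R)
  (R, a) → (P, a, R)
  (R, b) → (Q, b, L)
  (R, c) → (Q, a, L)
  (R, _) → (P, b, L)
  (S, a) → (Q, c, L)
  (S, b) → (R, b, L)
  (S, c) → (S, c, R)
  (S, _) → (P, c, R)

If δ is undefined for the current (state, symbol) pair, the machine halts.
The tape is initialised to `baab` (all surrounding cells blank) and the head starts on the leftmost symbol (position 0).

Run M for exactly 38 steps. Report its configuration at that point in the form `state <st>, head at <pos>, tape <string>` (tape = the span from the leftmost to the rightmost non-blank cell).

state R, head at -4, tape cbabcbcb

P | ____[b]aab   read b → write c, move L, go to S
S | ___[_]caab   read _ → write c, move R, go to P
P | ___c[c]aab   read c → write b, move R, go to S
S | ___cb[a]ab   read a → write c, move L, go to Q
Q | ___c[b]cab   read b → write c, move L, go to P
P | ___[c]ccab   read c → write b, move R, go to S
S | ___b[c]cab   read c → write c, move R, go to S
S | ___bc[c]ab   read c → write c, move R, go to S
S | ___bcc[a]b   read a → write c, move L, go to Q
Q | ___bc[c]cb   read c → write b, move L, go to S
S | ___b[c]bcb   read c → write c, move R, go to S
S | ___bc[b]cb   read b → write b, move L, go to R
R | ___b[c]bcb   read c → write a, move L, go to Q
Q | ___[b]abcb   read b → write c, move L, go to P
P | __[_]cabcb   read _ → write c, move R, go to Q
Q | __c[c]abcb   read c → write b, move L, go to S
S | __[c]babcb   read c → write c, move R, go to S
S | __c[b]abcb   read b → write b, move L, go to R
R | __[c]babcb   read c → write a, move L, go to Q
Q | _[_]ababcb   read _ → write c, move R, go to R
R | _c[a]babcb   read a → write a, move R, go to P
P | _ca[b]abcb   read b → write c, move L, go to S
S | _c[a]cabcb   read a → write c, move L, go to Q
Q | _[c]ccabcb   read c → write b, move L, go to S
S | [_]bccabcb   read _ → write c, move R, go to P
P | c[b]ccabcb   read b → write c, move L, go to S
S | [c]cccabcb   read c → write c, move R, go to S
S | c[c]ccabcb   read c → write c, move R, go to S
S | cc[c]cabcb   read c → write c, move R, go to S
S | ccc[c]abcb   read c → write c, move R, go to S
S | cccc[a]bcb   read a → write c, move L, go to Q
Q | ccc[c]cbcb   read c → write b, move L, go to S
S | cc[c]bcbcb   read c → write c, move R, go to S
S | ccc[b]cbcb   read b → write b, move L, go to R
R | cc[c]bcbcb   read c → write a, move L, go to Q
Q | c[c]abcbcb   read c → write b, move L, go to S
S | [c]babcbcb   read c → write c, move R, go to S
S | c[b]abcbcb   read b → write b, move L, go to R
R | [c]babcbcb
After 38 steps: state R, head at -4, tape cbabcbcb.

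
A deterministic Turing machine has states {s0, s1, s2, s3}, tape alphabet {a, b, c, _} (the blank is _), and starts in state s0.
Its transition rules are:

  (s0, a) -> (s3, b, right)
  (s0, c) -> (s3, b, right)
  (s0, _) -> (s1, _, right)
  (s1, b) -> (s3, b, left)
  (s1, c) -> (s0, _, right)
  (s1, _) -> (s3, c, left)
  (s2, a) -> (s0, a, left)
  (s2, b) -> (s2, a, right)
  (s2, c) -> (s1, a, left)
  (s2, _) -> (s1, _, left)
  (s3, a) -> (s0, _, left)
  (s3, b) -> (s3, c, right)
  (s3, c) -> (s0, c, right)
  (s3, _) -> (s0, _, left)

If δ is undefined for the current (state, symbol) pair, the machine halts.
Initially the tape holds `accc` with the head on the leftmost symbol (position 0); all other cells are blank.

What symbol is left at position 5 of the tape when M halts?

s0 | [a]ccc__   read a → write b, move right, go to s3
s3 | b[c]cc__   read c → write c, move right, go to s0
s0 | bc[c]c__   read c → write b, move right, go to s3
s3 | bcb[c]__   read c → write c, move right, go to s0
s0 | bcbc[_]_   read _ → write _, move right, go to s1
s1 | bcbc_[_]   read _ → write c, move left, go to s3
s3 | bcbc[_]c   read _ → write _, move left, go to s0
s0 | bcb[c]_c   read c → write b, move right, go to s3
s3 | bcbb[_]c   read _ → write _, move left, go to s0
s0 | bcb[b]_c
Cell 5 holds c when M halts.

c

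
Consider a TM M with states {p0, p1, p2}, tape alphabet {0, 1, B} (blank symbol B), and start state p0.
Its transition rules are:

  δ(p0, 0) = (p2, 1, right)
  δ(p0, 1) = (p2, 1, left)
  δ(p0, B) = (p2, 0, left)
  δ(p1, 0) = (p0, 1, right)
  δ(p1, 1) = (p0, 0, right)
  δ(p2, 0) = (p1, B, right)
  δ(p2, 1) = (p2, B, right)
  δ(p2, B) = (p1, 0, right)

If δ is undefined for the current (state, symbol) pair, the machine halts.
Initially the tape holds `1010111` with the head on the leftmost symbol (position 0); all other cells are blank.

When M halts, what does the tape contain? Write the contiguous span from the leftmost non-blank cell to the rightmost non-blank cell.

001

p0 | B[1]010111BBB   read 1 → write 1, move left, go to p2
p2 | [B]1010111BBB   read B → write 0, move right, go to p1
p1 | 0[1]010111BBB   read 1 → write 0, move right, go to p0
p0 | 00[0]10111BBB   read 0 → write 1, move right, go to p2
p2 | 001[1]0111BBB   read 1 → write B, move right, go to p2
p2 | 001B[0]111BBB   read 0 → write B, move right, go to p1
p1 | 001BB[1]11BBB   read 1 → write 0, move right, go to p0
p0 | 001BB0[1]1BBB   read 1 → write 1, move left, go to p2
p2 | 001BB[0]11BBB   read 0 → write B, move right, go to p1
p1 | 001BBB[1]1BBB   read 1 → write 0, move right, go to p0
p0 | 001BBB0[1]BBB   read 1 → write 1, move left, go to p2
p2 | 001BBB[0]1BBB   read 0 → write B, move right, go to p1
p1 | 001BBBB[1]BBB   read 1 → write 0, move right, go to p0
p0 | 001BBBB0[B]BB   read B → write 0, move left, go to p2
p2 | 001BBBB[0]0BB   read 0 → write B, move right, go to p1
p1 | 001BBBBB[0]BB   read 0 → write 1, move right, go to p0
p0 | 001BBBBB1[B]B   read B → write 0, move left, go to p2
p2 | 001BBBBB[1]0B   read 1 → write B, move right, go to p2
p2 | 001BBBBBB[0]B   read 0 → write B, move right, go to p1
p1 | 001BBBBBBB[B]
The non-blank tape span at halt is 001.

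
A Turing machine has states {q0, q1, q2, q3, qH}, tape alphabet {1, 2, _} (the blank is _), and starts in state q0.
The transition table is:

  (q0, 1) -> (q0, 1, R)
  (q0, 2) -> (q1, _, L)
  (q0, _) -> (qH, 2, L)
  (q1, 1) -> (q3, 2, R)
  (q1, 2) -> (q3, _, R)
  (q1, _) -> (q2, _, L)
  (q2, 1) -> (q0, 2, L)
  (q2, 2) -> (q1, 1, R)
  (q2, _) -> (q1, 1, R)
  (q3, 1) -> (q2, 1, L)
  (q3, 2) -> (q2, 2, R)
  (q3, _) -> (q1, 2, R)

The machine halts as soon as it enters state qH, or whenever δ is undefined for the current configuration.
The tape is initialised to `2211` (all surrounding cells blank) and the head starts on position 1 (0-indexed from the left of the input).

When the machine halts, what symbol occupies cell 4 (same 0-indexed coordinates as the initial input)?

2

q0 | 2[2]11___   read 2 → write _, move L, go to q1
q1 | [2]_11___   read 2 → write _, move R, go to q3
q3 | _[_]11___   read _ → write 2, move R, go to q1
q1 | _2[1]1___   read 1 → write 2, move R, go to q3
q3 | _22[1]___   read 1 → write 1, move L, go to q2
q2 | _2[2]1___   read 2 → write 1, move R, go to q1
q1 | _21[1]___   read 1 → write 2, move R, go to q3
q3 | _212[_]__   read _ → write 2, move R, go to q1
q1 | _2122[_]_   read _ → write _, move L, go to q2
q2 | _212[2]__   read 2 → write 1, move R, go to q1
q1 | _2121[_]_   read _ → write _, move L, go to q2
q2 | _212[1]__   read 1 → write 2, move L, go to q0
q0 | _21[2]2__   read 2 → write _, move L, go to q1
q1 | _2[1]_2__   read 1 → write 2, move R, go to q3
q3 | _22[_]2__   read _ → write 2, move R, go to q1
q1 | _222[2]__   read 2 → write _, move R, go to q3
q3 | _222_[_]_   read _ → write 2, move R, go to q1
q1 | _222_2[_]   read _ → write _, move L, go to q2
q2 | _222_[2]_   read 2 → write 1, move R, go to q1
q1 | _222_1[_]   read _ → write _, move L, go to q2
q2 | _222_[1]_   read 1 → write 2, move L, go to q0
q0 | _222[_]2_   read _ → write 2, move L, go to qH
qH | _22[2]22_
Cell 4 holds 2 when M halts.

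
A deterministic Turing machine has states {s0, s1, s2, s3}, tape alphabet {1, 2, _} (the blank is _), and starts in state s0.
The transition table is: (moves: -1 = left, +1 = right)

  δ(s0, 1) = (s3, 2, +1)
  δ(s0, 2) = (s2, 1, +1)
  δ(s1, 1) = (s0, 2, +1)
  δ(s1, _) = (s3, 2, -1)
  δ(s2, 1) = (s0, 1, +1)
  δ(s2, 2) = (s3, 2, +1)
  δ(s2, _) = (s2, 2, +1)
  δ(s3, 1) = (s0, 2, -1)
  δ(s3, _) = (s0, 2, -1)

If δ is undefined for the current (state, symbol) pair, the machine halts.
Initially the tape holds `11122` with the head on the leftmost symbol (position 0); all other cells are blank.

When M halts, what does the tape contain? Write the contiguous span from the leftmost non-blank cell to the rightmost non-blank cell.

state=s0 head=0 tape=[1]1122   (s0,1)→(s3,2,+1)
state=s3 head=1 tape=2[1]122   (s3,1)→(s0,2,-1)
state=s0 head=0 tape=[2]2122   (s0,2)→(s2,1,+1)
state=s2 head=1 tape=1[2]122   (s2,2)→(s3,2,+1)
state=s3 head=2 tape=12[1]22   (s3,1)→(s0,2,-1)
state=s0 head=1 tape=1[2]222   (s0,2)→(s2,1,+1)
state=s2 head=2 tape=11[2]22   (s2,2)→(s3,2,+1)
state=s3 head=3 tape=112[2]2
The non-blank tape span at halt is 11222.

11222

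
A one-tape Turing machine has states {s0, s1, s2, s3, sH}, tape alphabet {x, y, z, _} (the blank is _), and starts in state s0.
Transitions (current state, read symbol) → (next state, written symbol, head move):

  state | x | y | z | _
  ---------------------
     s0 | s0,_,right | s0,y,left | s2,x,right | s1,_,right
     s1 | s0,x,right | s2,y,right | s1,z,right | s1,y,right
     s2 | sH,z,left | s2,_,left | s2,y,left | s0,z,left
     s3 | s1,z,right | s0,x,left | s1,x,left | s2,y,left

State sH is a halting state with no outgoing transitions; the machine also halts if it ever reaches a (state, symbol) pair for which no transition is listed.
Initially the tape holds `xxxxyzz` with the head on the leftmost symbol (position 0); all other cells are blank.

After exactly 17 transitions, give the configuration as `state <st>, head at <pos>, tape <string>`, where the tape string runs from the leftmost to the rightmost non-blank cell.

state s2, head at 3, tape z__y

state=s0 head=0 tape=[x]xxxyzz   (s0,x)→(s0,_,right)
state=s0 head=1 tape=_[x]xxyzz   (s0,x)→(s0,_,right)
state=s0 head=2 tape=__[x]xyzz   (s0,x)→(s0,_,right)
state=s0 head=3 tape=___[x]yzz   (s0,x)→(s0,_,right)
state=s0 head=4 tape=____[y]zz   (s0,y)→(s0,y,left)
state=s0 head=3 tape=___[_]yzz   (s0,_)→(s1,_,right)
state=s1 head=4 tape=____[y]zz   (s1,y)→(s2,y,right)
state=s2 head=5 tape=____y[z]z   (s2,z)→(s2,y,left)
state=s2 head=4 tape=____[y]yz   (s2,y)→(s2,_,left)
state=s2 head=3 tape=___[_]_yz   (s2,_)→(s0,z,left)
state=s0 head=2 tape=__[_]z_yz   (s0,_)→(s1,_,right)
state=s1 head=3 tape=___[z]_yz   (s1,z)→(s1,z,right)
state=s1 head=4 tape=___z[_]yz   (s1,_)→(s1,y,right)
state=s1 head=5 tape=___zy[y]z   (s1,y)→(s2,y,right)
state=s2 head=6 tape=___zyy[z]   (s2,z)→(s2,y,left)
state=s2 head=5 tape=___zy[y]y   (s2,y)→(s2,_,left)
state=s2 head=4 tape=___z[y]_y   (s2,y)→(s2,_,left)
state=s2 head=3 tape=___[z]__y
After 17 steps: state s2, head at 3, tape z__y.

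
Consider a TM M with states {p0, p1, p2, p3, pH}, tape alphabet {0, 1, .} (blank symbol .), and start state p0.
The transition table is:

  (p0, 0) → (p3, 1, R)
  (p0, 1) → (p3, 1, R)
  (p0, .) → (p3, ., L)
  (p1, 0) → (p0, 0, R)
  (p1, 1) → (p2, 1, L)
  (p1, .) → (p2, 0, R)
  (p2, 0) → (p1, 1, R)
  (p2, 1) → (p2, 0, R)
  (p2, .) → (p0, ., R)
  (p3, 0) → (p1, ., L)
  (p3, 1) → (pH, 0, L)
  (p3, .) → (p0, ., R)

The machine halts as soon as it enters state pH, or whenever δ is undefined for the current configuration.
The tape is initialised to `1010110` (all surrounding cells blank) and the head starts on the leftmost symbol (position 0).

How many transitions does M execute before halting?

p0 | .[1]010110   read 1 → write 1, move R, go to p3
p3 | .1[0]10110   read 0 → write ., move L, go to p1
p1 | .[1].10110   read 1 → write 1, move L, go to p2
p2 | [.]1.10110   read . → write ., move R, go to p0
p0 | .[1].10110   read 1 → write 1, move R, go to p3
p3 | .1[.]10110   read . → write ., move R, go to p0
p0 | .1.[1]0110   read 1 → write 1, move R, go to p3
p3 | .1.1[0]110   read 0 → write ., move L, go to p1
p1 | .1.[1].110   read 1 → write 1, move L, go to p2
p2 | .1[.]1.110   read . → write ., move R, go to p0
p0 | .1.[1].110   read 1 → write 1, move R, go to p3
p3 | .1.1[.]110   read . → write ., move R, go to p0
p0 | .1.1.[1]10   read 1 → write 1, move R, go to p3
p3 | .1.1.1[1]0   read 1 → write 0, move L, go to pH
pH | .1.1.[1]00
M halts after 14 transitions.

14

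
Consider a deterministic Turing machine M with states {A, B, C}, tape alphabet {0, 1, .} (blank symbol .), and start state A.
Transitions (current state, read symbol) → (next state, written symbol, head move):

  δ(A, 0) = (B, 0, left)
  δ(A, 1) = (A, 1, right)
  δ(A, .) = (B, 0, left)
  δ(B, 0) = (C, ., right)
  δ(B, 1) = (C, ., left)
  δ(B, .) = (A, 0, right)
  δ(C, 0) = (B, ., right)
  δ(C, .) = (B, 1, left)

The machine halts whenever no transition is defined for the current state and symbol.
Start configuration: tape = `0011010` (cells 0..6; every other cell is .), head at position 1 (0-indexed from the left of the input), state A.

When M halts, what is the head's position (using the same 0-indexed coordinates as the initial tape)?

A | 0[0]11010   read 0 → write 0, move left, go to B
B | [0]011010   read 0 → write ., move right, go to C
C | .[0]11010   read 0 → write ., move right, go to B
B | ..[1]1010   read 1 → write ., move left, go to C
C | .[.].1010   read . → write 1, move left, go to B
B | [.]1.1010   read . → write 0, move right, go to A
A | 0[1].1010   read 1 → write 1, move right, go to A
A | 01[.]1010   read . → write 0, move left, go to B
B | 0[1]01010   read 1 → write ., move left, go to C
C | [0].01010   read 0 → write ., move right, go to B
B | .[.]01010   read . → write 0, move right, go to A
A | .0[0]1010   read 0 → write 0, move left, go to B
B | .[0]01010   read 0 → write ., move right, go to C
C | ..[0]1010   read 0 → write ., move right, go to B
B | ...[1]010   read 1 → write ., move left, go to C
C | ..[.].010   read . → write 1, move left, go to B
B | .[.]1.010   read . → write 0, move right, go to A
A | .0[1].010   read 1 → write 1, move right, go to A
A | .01[.]010   read . → write 0, move left, go to B
B | .0[1]0010   read 1 → write ., move left, go to C
C | .[0].0010   read 0 → write ., move right, go to B
B | ..[.]0010   read . → write 0, move right, go to A
A | ..0[0]010   read 0 → write 0, move left, go to B
B | ..[0]0010   read 0 → write ., move right, go to C
C | ...[0]010   read 0 → write ., move right, go to B
B | ....[0]10   read 0 → write ., move right, go to C
C | .....[1]0
At halt the head is at cell 5.

5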